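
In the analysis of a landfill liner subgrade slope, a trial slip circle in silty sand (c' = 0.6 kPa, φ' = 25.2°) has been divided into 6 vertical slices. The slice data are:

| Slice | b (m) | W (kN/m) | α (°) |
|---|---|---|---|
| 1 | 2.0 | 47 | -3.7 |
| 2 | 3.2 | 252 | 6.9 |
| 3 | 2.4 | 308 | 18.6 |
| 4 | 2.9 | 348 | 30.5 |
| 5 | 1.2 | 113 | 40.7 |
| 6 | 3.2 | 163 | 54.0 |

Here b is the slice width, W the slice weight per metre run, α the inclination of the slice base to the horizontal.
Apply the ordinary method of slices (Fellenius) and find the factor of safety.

Ordinary method of slices: FS = Σ[c'·Δl_i + (W_i cosα_i)·tanφ'] / Σ W_i sinα_i, with Δl_i = b_i / cosα_i.
Slice 1: Δl = 2.0/cos(-3.7°) = 2.004 m; N'_1 = 47·cos(-3.7°) = 46.9; c'Δl = 1.20; W sinα = -3.0
Slice 2: Δl = 3.2/cos6.9° = 3.223 m; N'_2 = 252·cos6.9° = 250.2; c'Δl = 1.93; W sinα = 30.3
Slice 3: Δl = 2.4/cos18.6° = 2.532 m; N'_3 = 308·cos18.6° = 291.9; c'Δl = 1.52; W sinα = 98.2
Slice 4: Δl = 2.9/cos30.5° = 3.366 m; N'_4 = 348·cos30.5° = 299.8; c'Δl = 2.02; W sinα = 176.6
Slice 5: Δl = 1.2/cos40.7° = 1.583 m; N'_5 = 113·cos40.7° = 85.7; c'Δl = 0.95; W sinα = 73.7
Slice 6: Δl = 3.2/cos54.0° = 5.444 m; N'_6 = 163·cos54.0° = 95.8; c'Δl = 3.27; W sinα = 131.9
Σc'Δl = 10.9 kN/m; ΣN' = 1070.3 kN/m; ΣW sinα = 507.7 kN/m
Resisting = 10.9 + 1070.3·tan25.2° = 10.9 + 503.7 = 514.5 kN/m
FS = 514.5 / 507.7 = 1.014

FS = 1.01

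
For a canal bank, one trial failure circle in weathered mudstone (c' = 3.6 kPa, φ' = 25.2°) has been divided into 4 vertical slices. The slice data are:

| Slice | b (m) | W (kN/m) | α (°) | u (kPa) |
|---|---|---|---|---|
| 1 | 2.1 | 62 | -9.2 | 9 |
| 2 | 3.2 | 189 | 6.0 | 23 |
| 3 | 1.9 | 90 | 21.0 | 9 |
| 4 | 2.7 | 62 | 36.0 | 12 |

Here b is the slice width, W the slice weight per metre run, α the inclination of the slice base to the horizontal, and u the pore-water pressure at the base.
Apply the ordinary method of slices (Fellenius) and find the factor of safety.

Ordinary method of slices: FS = Σ[c'·Δl_i + (W_i cosα_i − u_i·Δl_i)·tanφ'] / Σ W_i sinα_i, with Δl_i = b_i / cosα_i.
Slice 1: Δl = 2.1/cos(-9.2°) = 2.127 m; N'_1 = 62·cos(-9.2°) − 9·2.127 = 42.1; c'Δl = 7.66; W sinα = -9.9
Slice 2: Δl = 3.2/cos6.0° = 3.218 m; N'_2 = 189·cos6.0° − 23·3.218 = 114.0; c'Δl = 11.58; W sinα = 19.8
Slice 3: Δl = 1.9/cos21.0° = 2.035 m; N'_3 = 90·cos21.0° − 9·2.035 = 65.7; c'Δl = 7.33; W sinα = 32.3
Slice 4: Δl = 2.7/cos36.0° = 3.337 m; N'_4 = 62·cos36.0° − 12·3.337 = 10.1; c'Δl = 12.01; W sinα = 36.4
Σc'Δl = 38.6 kN/m; ΣN' = 231.8 kN/m; ΣW sinα = 78.5 kN/m
Resisting = 38.6 + 231.8·tan25.2° = 38.6 + 109.1 = 147.7 kN/m
FS = 147.7 / 78.5 = 1.880

FS = 1.88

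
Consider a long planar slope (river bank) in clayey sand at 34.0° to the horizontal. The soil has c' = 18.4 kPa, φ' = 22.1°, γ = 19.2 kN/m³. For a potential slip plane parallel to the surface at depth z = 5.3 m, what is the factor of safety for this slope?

For an infinite slope with a slip plane parallel to the surface (no pore pressure): FS = [c' + γz cos²β tanφ'] / [γz sinβ cosβ].
γz = 19.2·5.3 = 101.76 kN/m²
Numerator = 18.4 + 101.76·cos²34.0°·tan22.1° = 18.4 + 101.76·0.6873·0.4061 = 46.800 kPa
Denominator = 101.76·sin34.0°·cos34.0° = 101.76·0.5592·0.8290 = 47.175 kPa
FS = 46.800 / 47.175 = 0.992

FS = 0.99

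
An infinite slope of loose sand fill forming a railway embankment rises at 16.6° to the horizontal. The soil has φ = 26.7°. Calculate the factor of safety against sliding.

FS = 1.69

For a dry cohesionless infinite slope the factor of safety is FS = tanφ / tanβ.
FS = tan26.7° / tan16.6° = 0.5029 / 0.2981 = 1.687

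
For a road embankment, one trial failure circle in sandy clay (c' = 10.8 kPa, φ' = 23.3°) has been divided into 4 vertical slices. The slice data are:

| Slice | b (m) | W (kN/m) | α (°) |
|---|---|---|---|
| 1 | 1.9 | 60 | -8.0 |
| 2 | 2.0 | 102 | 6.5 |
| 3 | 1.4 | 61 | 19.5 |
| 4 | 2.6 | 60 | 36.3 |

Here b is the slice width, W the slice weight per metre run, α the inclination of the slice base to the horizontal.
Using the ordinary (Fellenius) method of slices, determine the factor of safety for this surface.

Ordinary method of slices: FS = Σ[c'·Δl_i + (W_i cosα_i)·tanφ'] / Σ W_i sinα_i, with Δl_i = b_i / cosα_i.
Slice 1: Δl = 1.9/cos(-8.0°) = 1.919 m; N'_1 = 60·cos(-8.0°) = 59.4; c'Δl = 20.72; W sinα = -8.4
Slice 2: Δl = 2.0/cos6.5° = 2.013 m; N'_2 = 102·cos6.5° = 101.3; c'Δl = 21.74; W sinα = 11.5
Slice 3: Δl = 1.4/cos19.5° = 1.485 m; N'_3 = 61·cos19.5° = 57.5; c'Δl = 16.04; W sinα = 20.4
Slice 4: Δl = 2.6/cos36.3° = 3.226 m; N'_4 = 60·cos36.3° = 48.4; c'Δl = 34.84; W sinα = 35.5
Σc'Δl = 93.3 kN/m; ΣN' = 266.6 kN/m; ΣW sinα = 59.1 kN/m
Resisting = 93.3 + 266.6·tan23.3° = 93.3 + 114.8 = 208.2 kN/m
FS = 208.2 / 59.1 = 3.524

FS = 3.52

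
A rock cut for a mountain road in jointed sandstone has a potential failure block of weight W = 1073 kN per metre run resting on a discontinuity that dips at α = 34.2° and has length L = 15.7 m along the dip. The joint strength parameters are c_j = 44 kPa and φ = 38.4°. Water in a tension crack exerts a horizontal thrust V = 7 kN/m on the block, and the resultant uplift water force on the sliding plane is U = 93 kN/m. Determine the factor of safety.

FS = 2.16

Resolving the block weight along and normal to the plane and applying the Mohr–Coulomb strength on the joint:
N' = W cosα − U − V sinα = 1073·cos34.2° − 93 − 7·sin34.2° = 790.5 kN/m
Driving force T = W sinα + V cosα = 1073·sin34.2° + 7·cos34.2° = 608.9 kN/m
Resisting force R = c_j·L + N'·tanφ = 44·15.7 + 790.5·tan38.4° = 690.8 + 626.6 = 1317.4 kN/m
FS = R / T = 1317.4 / 608.9 = 2.163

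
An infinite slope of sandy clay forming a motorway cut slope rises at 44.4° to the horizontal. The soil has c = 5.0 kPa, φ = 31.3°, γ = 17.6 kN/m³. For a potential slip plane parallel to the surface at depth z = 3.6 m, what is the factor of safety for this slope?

FS = 0.78

For an infinite slope with a slip plane parallel to the surface (no pore pressure): FS = [c + γz cos²β tanφ] / [γz sinβ cosβ].
γz = 17.6·3.6 = 63.36 kN/m²
Numerator = 5.0 + 63.36·cos²44.4°·tan31.3° = 5.0 + 63.36·0.5105·0.6080 = 24.665 kPa
Denominator = 63.36·sin44.4°·cos44.4° = 63.36·0.6997·0.7145 = 31.673 kPa
FS = 24.665 / 31.673 = 0.779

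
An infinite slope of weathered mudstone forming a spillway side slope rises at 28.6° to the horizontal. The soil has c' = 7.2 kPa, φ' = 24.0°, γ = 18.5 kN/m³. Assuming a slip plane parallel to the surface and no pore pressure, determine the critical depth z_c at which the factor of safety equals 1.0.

z_c = 5.05 m

Setting FS = 1.00 in FS = [c' + γz cos²β tanφ'] / [γz sinβ cosβ] and solving for z:
z = c' / [γ cosβ (FS·sinβ − cosβ·tanφ')]
  = 7.2 / [18.5·cos28.6°·(1.00·sin28.6° − cos28.6°·tan24.0°)]
  = 7.2 / [18.5·0.8780·(1.00·0.4787 − 0.8780·0.4452)]
  = 7.2 / 1.4259 = 5.049 m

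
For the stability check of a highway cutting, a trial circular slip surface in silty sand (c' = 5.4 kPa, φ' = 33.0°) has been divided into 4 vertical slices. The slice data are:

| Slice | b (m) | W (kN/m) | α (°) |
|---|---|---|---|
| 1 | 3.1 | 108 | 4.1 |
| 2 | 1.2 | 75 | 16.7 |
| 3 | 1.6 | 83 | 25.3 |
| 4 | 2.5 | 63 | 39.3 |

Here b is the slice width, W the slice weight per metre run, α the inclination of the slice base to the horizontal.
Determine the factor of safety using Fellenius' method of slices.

Ordinary method of slices: FS = Σ[c'·Δl_i + (W_i cosα_i)·tanφ'] / Σ W_i sinα_i, with Δl_i = b_i / cosα_i.
Slice 1: Δl = 3.1/cos4.1° = 3.108 m; N'_1 = 108·cos4.1° = 107.7; c'Δl = 16.78; W sinα = 7.7
Slice 2: Δl = 1.2/cos16.7° = 1.253 m; N'_2 = 75·cos16.7° = 71.8; c'Δl = 6.77; W sinα = 21.6
Slice 3: Δl = 1.6/cos25.3° = 1.770 m; N'_3 = 83·cos25.3° = 75.0; c'Δl = 9.56; W sinα = 35.5
Slice 4: Δl = 2.5/cos39.3° = 3.231 m; N'_4 = 63·cos39.3° = 48.8; c'Δl = 17.45; W sinα = 39.9
Σc'Δl = 50.6 kN/m; ΣN' = 303.4 kN/m; ΣW sinα = 104.6 kN/m
Resisting = 50.6 + 303.4·tan33.0° = 50.6 + 197.0 = 247.5 kN/m
FS = 247.5 / 104.6 = 2.366

FS = 2.37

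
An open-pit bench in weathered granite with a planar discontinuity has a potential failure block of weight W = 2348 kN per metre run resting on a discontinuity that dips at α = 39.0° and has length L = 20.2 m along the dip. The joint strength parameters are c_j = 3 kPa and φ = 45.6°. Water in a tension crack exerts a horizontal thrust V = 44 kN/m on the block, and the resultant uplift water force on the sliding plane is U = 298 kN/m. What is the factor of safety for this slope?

Resolving the block weight along and normal to the plane and applying the Mohr–Coulomb strength on the joint:
N' = W cosα − U − V sinα = 2348·cos39.0° − 298 − 44·sin39.0° = 1499.0 kN/m
Driving force T = W sinα + V cosα = 2348·sin39.0° + 44·cos39.0° = 1511.8 kN/m
Resisting force R = c_j·L + N'·tanφ = 3·20.2 + 1499.0·tan45.6° = 60.6 + 1530.8 = 1591.4 kN/m
FS = R / T = 1591.4 / 1511.8 = 1.053

FS = 1.05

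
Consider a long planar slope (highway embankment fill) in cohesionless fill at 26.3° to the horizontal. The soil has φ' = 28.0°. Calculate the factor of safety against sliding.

FS = 1.08

For a dry cohesionless infinite slope the factor of safety is FS = tanφ' / tanβ.
FS = tan28.0° / tan26.3° = 0.5317 / 0.4942 = 1.076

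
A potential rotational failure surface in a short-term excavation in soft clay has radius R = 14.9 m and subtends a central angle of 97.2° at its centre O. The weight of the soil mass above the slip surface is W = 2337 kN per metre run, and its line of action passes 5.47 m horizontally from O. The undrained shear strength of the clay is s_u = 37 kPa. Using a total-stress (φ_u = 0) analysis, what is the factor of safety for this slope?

FS = 1.09

Taking moments about the centre O, the resisting moment is provided by the undrained shear strength acting along the arc:
Arc length L_a = R·θ = 14.9·(97.2°·π/180) = 14.9·1.6965 = 25.28 m
M_R = s_u·L_a·R = 37·25.28·14.9 = 13935.4 kN·m/m
M_D = W·d = 2337·5.47 = 12783.4 kN·m/m
FS = M_R / M_D = 13935.4 / 12783.4 = 1.090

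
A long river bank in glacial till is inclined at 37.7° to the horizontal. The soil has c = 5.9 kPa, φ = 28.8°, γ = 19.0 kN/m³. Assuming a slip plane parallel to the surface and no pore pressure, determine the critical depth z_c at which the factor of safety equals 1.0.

z_c = 2.22 m

Setting FS = 1.00 in FS = [c + γz cos²β tanφ] / [γz sinβ cosβ] and solving for z:
z = c / [γ cosβ (FS·sinβ − cosβ·tanφ)]
  = 5.9 / [19.0·cos37.7°·(1.00·sin37.7° − cos37.7°·tan28.8°)]
  = 5.9 / [19.0·0.7912·(1.00·0.6115 − 0.7912·0.5498)]
  = 5.9 / 2.6541 = 2.223 m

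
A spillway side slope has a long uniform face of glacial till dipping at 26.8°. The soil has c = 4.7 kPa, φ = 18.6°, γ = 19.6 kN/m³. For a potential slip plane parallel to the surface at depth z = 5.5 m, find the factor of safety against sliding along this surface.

For an infinite slope with a slip plane parallel to the surface (no pore pressure): FS = [c + γz cos²β tanφ] / [γz sinβ cosβ].
γz = 19.6·5.5 = 107.80 kN/m²
Numerator = 4.7 + 107.80·cos²26.8°·tan18.6° = 4.7 + 107.80·0.7967·0.3365 = 33.604 kPa
Denominator = 107.80·sin26.8°·cos26.8° = 107.80·0.4509·0.8926 = 43.384 kPa
FS = 33.604 / 43.384 = 0.775

FS = 0.77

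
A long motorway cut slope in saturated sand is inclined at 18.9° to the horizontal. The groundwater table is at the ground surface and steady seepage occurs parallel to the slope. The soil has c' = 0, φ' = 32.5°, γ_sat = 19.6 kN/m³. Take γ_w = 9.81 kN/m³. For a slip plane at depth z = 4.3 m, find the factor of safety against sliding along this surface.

With seepage parallel to the slope and the water table at the surface, the effective normal stress on the slip plane uses the buoyant unit weight γ' = γ_sat − γ_w while the driving shear stress uses γ_sat:
FS = [c' + γ' z cos²β tanφ'] / [γ_sat z sinβ cosβ]
(For c' = 0 this reduces to FS = (γ'/γ_sat)·tanφ'/tanβ.)
γ' = 19.6 − 9.81 = 9.79 kN/m³
Numerator = 0.0 + 9.79·4.3·cos²18.9°·tan32.5° = 0.0 + 9.79·4.3·0.8951·0.6371 = 24.005 kPa
Denominator = 19.6·4.3·sin18.9°·cos18.9° = 19.6·4.3·0.3239·0.9461 = 25.828 kPa
FS = 24.005 / 25.828 = 0.929

FS = 0.93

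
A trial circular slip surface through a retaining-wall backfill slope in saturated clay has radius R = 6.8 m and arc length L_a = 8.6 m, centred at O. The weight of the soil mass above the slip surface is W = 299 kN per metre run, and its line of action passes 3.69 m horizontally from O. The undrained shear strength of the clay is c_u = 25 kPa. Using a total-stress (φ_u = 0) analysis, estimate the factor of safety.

FS = 1.33

Taking moments about the centre O, the resisting moment is provided by the undrained shear strength acting along the arc:
M_R = c_u·L_a·R = 25·8.60·6.8 = 1462.0 kN·m/m
M_D = W·d = 299·3.69 = 1103.3 kN·m/m
FS = M_R / M_D = 1462.0 / 1103.3 = 1.325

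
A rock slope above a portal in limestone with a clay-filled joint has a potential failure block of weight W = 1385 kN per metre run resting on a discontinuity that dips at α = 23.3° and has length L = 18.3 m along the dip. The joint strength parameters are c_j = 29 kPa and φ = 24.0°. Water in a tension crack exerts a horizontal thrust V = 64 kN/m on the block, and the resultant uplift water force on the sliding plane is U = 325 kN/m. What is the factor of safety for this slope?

FS = 1.55

Resolving the block weight along and normal to the plane and applying the Mohr–Coulomb strength on the joint:
N' = W cosα − U − V sinα = 1385·cos23.3° − 325 − 64·sin23.3° = 921.7 kN/m
Driving force T = W sinα + V cosα = 1385·sin23.3° + 64·cos23.3° = 606.6 kN/m
Resisting force R = c_j·L + N'·tanφ = 29·18.3 + 921.7·tan24.0° = 530.7 + 410.4 = 941.1 kN/m
FS = R / T = 941.1 / 606.6 = 1.551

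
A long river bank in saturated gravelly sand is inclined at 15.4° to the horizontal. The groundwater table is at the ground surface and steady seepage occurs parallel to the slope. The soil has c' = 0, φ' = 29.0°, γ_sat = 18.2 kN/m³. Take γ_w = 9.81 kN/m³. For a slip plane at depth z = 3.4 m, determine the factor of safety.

FS = 0.93

With seepage parallel to the slope and the water table at the surface, the effective normal stress on the slip plane uses the buoyant unit weight γ' = γ_sat − γ_w while the driving shear stress uses γ_sat:
FS = [c' + γ' z cos²β tanφ'] / [γ_sat z sinβ cosβ]
(For c' = 0 this reduces to FS = (γ'/γ_sat)·tanφ'/tanβ.)
γ' = 18.2 − 9.81 = 8.39 kN/m³
Numerator = 0.0 + 8.39·3.4·cos²15.4°·tan29.0° = 0.0 + 8.39·3.4·0.9295·0.5543 = 14.697 kPa
Denominator = 18.2·3.4·sin15.4°·cos15.4° = 18.2·3.4·0.2656·0.9641 = 15.843 kPa
FS = 14.697 / 15.843 = 0.928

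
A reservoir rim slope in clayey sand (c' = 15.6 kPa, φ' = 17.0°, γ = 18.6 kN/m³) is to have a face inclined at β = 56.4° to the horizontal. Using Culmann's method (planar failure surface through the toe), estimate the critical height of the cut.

H_c = 11.76 m

Culmann's analysis gives the critical failure plane at α_cr = (β + φ')/2 = (56.4 + 17.0)/2 = 36.7°, and the critical height
H_c = (4c'/γ) · sinβ cosφ' / [1 − cos(β − φ')]
    = (4·15.6/18.6) · sin56.4°·cos17.0° / [1 − cos(39.4°)]
    = 3.355 · 0.8329·0.9563 / [1 − 0.7727]
    = 3.355 · 0.7965 / 0.2273
    = 11.76 m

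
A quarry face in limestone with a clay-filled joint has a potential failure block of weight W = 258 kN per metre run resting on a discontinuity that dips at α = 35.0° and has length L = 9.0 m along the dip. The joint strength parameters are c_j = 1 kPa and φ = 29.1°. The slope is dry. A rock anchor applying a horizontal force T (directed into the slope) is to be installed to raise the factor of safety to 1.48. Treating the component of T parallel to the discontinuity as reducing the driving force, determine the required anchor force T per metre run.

Resolving forces along and normal to the sliding plane, with the horizontal anchor force T adding T·sinα to the effective normal force and T·cosα acting up the plane against the driving force:
FS = [c_jL + (W cosα + T sinα) tanφ] / [W sinα − T cosα]
Without the anchor: N' = 211.3 kN/m, driving T_d = 148.0 kN/m, resisting R = 1·9.0 + 211.3·tan29.1° = 126.6 kN/m, FS = 0.86.
Setting FS = 1.48 and solving for T:
1.48·(148.0 − T cos35.0°) = 126.6 + T sin35.0°·tan29.1°
T·(sin35.0°·tan29.1° + 1.48·cos35.0°) = 1.48·148.0 − 126.6
T·(0.5736·0.5566 + 1.48·0.8192) = 219.0 − 126.6 = 92.4
T·1.5316 = 92.4
T = 60.3 kN/m

T = 60 kN/m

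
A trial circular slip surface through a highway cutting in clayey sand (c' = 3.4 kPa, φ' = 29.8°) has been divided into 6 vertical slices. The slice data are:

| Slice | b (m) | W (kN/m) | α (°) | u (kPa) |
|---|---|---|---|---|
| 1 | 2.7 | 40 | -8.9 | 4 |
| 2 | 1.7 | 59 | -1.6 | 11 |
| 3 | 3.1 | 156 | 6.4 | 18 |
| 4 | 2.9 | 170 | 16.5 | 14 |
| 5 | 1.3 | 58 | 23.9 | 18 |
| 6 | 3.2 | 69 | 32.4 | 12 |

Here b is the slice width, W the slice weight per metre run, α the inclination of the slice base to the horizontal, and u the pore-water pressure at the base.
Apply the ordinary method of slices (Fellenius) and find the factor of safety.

FS = 2.04

Ordinary method of slices: FS = Σ[c'·Δl_i + (W_i cosα_i − u_i·Δl_i)·tanφ'] / Σ W_i sinα_i, with Δl_i = b_i / cosα_i.
Slice 1: Δl = 2.7/cos(-8.9°) = 2.733 m; N'_1 = 40·cos(-8.9°) − 4·2.733 = 28.6; c'Δl = 9.29; W sinα = -6.2
Slice 2: Δl = 1.7/cos(-1.6°) = 1.701 m; N'_2 = 59·cos(-1.6°) − 11·1.701 = 40.3; c'Δl = 5.78; W sinα = -1.6
Slice 3: Δl = 3.1/cos6.4° = 3.119 m; N'_3 = 156·cos6.4° − 18·3.119 = 98.9; c'Δl = 10.61; W sinα = 17.4
Slice 4: Δl = 2.9/cos16.5° = 3.025 m; N'_4 = 170·cos16.5° − 14·3.025 = 120.7; c'Δl = 10.28; W sinα = 48.3
Slice 5: Δl = 1.3/cos23.9° = 1.422 m; N'_5 = 58·cos23.9° − 18·1.422 = 27.4; c'Δl = 4.83; W sinα = 23.5
Slice 6: Δl = 3.2/cos32.4° = 3.790 m; N'_6 = 69·cos32.4° − 12·3.790 = 12.8; c'Δl = 12.89; W sinα = 37.0
Σc'Δl = 53.7 kN/m; ΣN' = 328.6 kN/m; ΣW sinα = 118.3 kN/m
Resisting = 53.7 + 328.6·tan29.8° = 53.7 + 188.2 = 241.9 kN/m
FS = 241.9 / 118.3 = 2.044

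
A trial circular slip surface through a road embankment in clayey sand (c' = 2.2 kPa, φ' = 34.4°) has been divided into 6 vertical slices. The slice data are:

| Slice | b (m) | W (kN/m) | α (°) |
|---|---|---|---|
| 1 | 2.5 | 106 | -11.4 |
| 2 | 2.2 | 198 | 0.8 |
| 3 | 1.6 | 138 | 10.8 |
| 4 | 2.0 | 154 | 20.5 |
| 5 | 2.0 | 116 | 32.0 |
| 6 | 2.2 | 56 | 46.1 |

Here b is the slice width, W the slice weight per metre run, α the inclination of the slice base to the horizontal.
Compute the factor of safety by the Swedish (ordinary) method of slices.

Ordinary method of slices: FS = Σ[c'·Δl_i + (W_i cosα_i)·tanφ'] / Σ W_i sinα_i, with Δl_i = b_i / cosα_i.
Slice 1: Δl = 2.5/cos(-11.4°) = 2.550 m; N'_1 = 106·cos(-11.4°) = 103.9; c'Δl = 5.61; W sinα = -21.0
Slice 2: Δl = 2.2/cos0.8° = 2.200 m; N'_2 = 198·cos0.8° = 198.0; c'Δl = 4.84; W sinα = 2.8
Slice 3: Δl = 1.6/cos10.8° = 1.629 m; N'_3 = 138·cos10.8° = 135.6; c'Δl = 3.58; W sinα = 25.9
Slice 4: Δl = 2.0/cos20.5° = 2.135 m; N'_4 = 154·cos20.5° = 144.2; c'Δl = 4.70; W sinα = 53.9
Slice 5: Δl = 2.0/cos32.0° = 2.358 m; N'_5 = 116·cos32.0° = 98.4; c'Δl = 5.19; W sinα = 61.5
Slice 6: Δl = 2.2/cos46.1° = 3.173 m; N'_6 = 56·cos46.1° = 38.8; c'Δl = 6.98; W sinα = 40.4
Σc'Δl = 30.9 kN/m; ΣN' = 718.9 kN/m; ΣW sinα = 163.4 kN/m
Resisting = 30.9 + 718.9·tan34.4° = 30.9 + 492.2 = 523.1 kN/m
FS = 523.1 / 163.4 = 3.201

FS = 3.20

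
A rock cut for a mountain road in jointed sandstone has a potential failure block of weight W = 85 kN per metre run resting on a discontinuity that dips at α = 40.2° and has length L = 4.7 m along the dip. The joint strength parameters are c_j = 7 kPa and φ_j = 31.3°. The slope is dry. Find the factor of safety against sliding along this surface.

Resolving the block weight along and normal to the plane and applying the Mohr–Coulomb strength on the joint:
N' = W cosα = 85·cos40.2° = 64.9 kN/m
Driving force T = W sinα = 85·sin40.2° = 54.9 kN/m
Resisting force R = c_j·L + N'·tanφ_j = 7·4.7 + 64.9·tan31.3° = 32.9 + 39.5 = 72.4 kN/m
FS = R / T = 72.4 / 54.9 = 1.319

FS = 1.32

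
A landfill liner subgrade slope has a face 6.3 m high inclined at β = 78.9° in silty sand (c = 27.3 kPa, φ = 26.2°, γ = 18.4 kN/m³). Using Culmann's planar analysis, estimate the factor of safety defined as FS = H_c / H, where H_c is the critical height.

FS = 2.11

H_c = (4c/γ) · sinβ cosφ / [1 − cos(β − φ)]
    = (4·27.3/18.4) · sin78.9°·cos26.2° / [1 − cos52.7°]
    = 5.935 · 0.8805 / 0.3940 = 13.26 m
FS = H_c / H = 13.26 / 6.3 = 2.105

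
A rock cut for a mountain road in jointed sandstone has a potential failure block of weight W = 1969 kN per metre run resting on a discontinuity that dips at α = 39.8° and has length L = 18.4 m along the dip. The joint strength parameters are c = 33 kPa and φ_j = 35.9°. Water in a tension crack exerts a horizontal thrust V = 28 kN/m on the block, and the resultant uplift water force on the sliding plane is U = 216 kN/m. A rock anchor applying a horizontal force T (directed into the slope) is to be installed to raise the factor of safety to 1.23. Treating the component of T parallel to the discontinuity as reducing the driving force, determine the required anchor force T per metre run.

T = 31 kN/m

Resolving forces along and normal to the sliding plane, with the horizontal anchor force T adding T·sinα to the effective normal force and T·cosα acting up the plane against the driving force:
FS = [cL + (W cosα − U − V sinα + T sinα) tanφ_j] / [W sinα + V cosα − T cosα]
Without the anchor: N' = 1278.8 kN/m, driving T_d = 1281.9 kN/m, resisting R = 33·18.4 + 1278.8·tan35.9° = 1532.9 kN/m, FS = 1.20.
Setting FS = 1.23 and solving for T:
1.23·(1281.9 − T cos39.8°) = 1532.9 + T sin39.8°·tan35.9°
T·(sin39.8°·tan35.9° + 1.23·cos39.8°) = 1.23·1281.9 − 1532.9
T·(0.6401·0.7239 + 1.23·0.7683) = 1576.7 − 1532.9 = 43.8
T·1.4084 = 43.8
T = 31.1 kN/m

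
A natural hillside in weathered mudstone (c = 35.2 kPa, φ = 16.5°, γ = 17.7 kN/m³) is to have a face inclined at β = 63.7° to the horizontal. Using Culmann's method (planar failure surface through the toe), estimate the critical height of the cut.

Culmann's analysis gives the critical failure plane at α_cr = (β + φ)/2 = (63.7 + 16.5)/2 = 40.1°, and the critical height
H_c = (4c/γ) · sinβ cosφ / [1 − cos(β − φ)]
    = (4·35.2/17.7) · sin63.7°·cos16.5° / [1 − cos(47.2°)]
    = 7.955 · 0.8965·0.9588 / [1 − 0.6794]
    = 7.955 · 0.8596 / 0.3206
    = 21.33 m

H_c = 21.33 m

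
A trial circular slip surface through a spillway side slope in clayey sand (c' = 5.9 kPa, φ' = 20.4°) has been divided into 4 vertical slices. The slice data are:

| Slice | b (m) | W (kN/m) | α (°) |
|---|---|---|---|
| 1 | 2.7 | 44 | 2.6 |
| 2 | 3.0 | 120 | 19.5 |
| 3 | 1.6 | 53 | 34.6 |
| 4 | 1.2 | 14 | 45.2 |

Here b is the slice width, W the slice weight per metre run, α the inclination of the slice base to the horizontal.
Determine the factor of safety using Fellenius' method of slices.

FS = 1.64

Ordinary method of slices: FS = Σ[c'·Δl_i + (W_i cosα_i)·tanφ'] / Σ W_i sinα_i, with Δl_i = b_i / cosα_i.
Slice 1: Δl = 2.7/cos2.6° = 2.703 m; N'_1 = 44·cos2.6° = 44.0; c'Δl = 15.95; W sinα = 2.0
Slice 2: Δl = 3.0/cos19.5° = 3.183 m; N'_2 = 120·cos19.5° = 113.1; c'Δl = 18.78; W sinα = 40.1
Slice 3: Δl = 1.6/cos34.6° = 1.944 m; N'_3 = 53·cos34.6° = 43.6; c'Δl = 11.47; W sinα = 30.1
Slice 4: Δl = 1.2/cos45.2° = 1.703 m; N'_4 = 14·cos45.2° = 9.9; c'Δl = 10.05; W sinα = 9.9
Σc'Δl = 56.2 kN/m; ΣN' = 210.6 kN/m; ΣW sinα = 82.1 kN/m
Resisting = 56.2 + 210.6·tan20.4° = 56.2 + 78.3 = 134.5 kN/m
FS = 134.5 / 82.1 = 1.639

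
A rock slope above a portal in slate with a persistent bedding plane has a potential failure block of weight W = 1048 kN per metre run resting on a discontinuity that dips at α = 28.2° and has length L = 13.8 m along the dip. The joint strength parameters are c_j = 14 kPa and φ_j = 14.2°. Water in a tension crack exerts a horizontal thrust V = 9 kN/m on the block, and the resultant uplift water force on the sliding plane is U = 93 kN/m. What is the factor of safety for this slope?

Resolving the block weight along and normal to the plane and applying the Mohr–Coulomb strength on the joint:
N' = W cosα − U − V sinα = 1048·cos28.2° − 93 − 9·sin28.2° = 826.4 kN/m
Driving force T = W sinα + V cosα = 1048·sin28.2° + 9·cos28.2° = 503.2 kN/m
Resisting force R = c_j·L + N'·tanφ_j = 14·13.8 + 826.4·tan14.2° = 193.2 + 209.1 = 402.3 kN/m
FS = R / T = 402.3 / 503.2 = 0.800

FS = 0.80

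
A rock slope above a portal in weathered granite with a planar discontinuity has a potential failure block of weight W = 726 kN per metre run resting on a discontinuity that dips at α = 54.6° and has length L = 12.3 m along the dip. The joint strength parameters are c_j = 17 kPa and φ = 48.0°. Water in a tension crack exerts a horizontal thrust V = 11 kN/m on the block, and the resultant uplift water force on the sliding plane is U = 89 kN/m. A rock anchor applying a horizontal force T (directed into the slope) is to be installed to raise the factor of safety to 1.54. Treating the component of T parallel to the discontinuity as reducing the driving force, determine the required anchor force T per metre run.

Resolving forces along and normal to the sliding plane, with the horizontal anchor force T adding T·sinα to the effective normal force and T·cosα acting up the plane against the driving force:
FS = [c_jL + (W cosα − U − V sinα + T sinα) tanφ] / [W sinα + V cosα − T cosα]
Without the anchor: N' = 322.6 kN/m, driving T_d = 598.2 kN/m, resisting R = 17·12.3 + 322.6·tan48.0° = 567.4 kN/m, FS = 0.95.
Setting FS = 1.54 and solving for T:
1.54·(598.2 − T cos54.6°) = 567.4 + T sin54.6°·tan48.0°
T·(sin54.6°·tan48.0° + 1.54·cos54.6°) = 1.54·598.2 − 567.4
T·(0.8151·1.1106 + 1.54·0.5793) = 921.2 − 567.4 = 353.8
T·1.7974 = 353.8
T = 196.8 kN/m

T = 197 kN/m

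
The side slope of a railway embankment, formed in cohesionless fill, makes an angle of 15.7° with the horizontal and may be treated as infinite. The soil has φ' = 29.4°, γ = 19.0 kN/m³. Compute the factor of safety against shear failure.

For a dry cohesionless infinite slope the factor of safety is FS = tanφ' / tanβ.
FS = tan29.4° / tan15.7° = 0.5635 / 0.2811 = 2.005

FS = 2.00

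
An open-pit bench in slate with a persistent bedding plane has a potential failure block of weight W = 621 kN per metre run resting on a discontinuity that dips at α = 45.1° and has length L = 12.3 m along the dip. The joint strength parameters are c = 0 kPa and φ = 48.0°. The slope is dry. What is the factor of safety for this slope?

FS = 1.11

Resolving the block weight along and normal to the plane and applying the Mohr–Coulomb strength on the joint:
N' = W cosα = 621·cos45.1° = 438.3 kN/m
Driving force T = W sinα = 621·sin45.1° = 439.9 kN/m
Resisting force R = c·L + N'·tanφ = 0·12.3 + 438.3·tan48.0° = 0.0 + 486.8 = 486.8 kN/m
FS = R / T = 486.8 / 439.9 = 1.107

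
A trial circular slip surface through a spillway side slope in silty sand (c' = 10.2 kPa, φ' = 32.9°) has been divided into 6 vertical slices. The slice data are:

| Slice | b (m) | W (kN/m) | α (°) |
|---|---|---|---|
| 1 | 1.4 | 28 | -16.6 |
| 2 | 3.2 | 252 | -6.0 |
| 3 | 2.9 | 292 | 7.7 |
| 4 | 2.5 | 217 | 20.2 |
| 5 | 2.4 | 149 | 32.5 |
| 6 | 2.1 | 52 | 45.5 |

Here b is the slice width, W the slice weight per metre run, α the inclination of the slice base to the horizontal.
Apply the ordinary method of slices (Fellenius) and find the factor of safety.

Ordinary method of slices: FS = Σ[c'·Δl_i + (W_i cosα_i)·tanφ'] / Σ W_i sinα_i, with Δl_i = b_i / cosα_i.
Slice 1: Δl = 1.4/cos(-16.6°) = 1.461 m; N'_1 = 28·cos(-16.6°) = 26.8; c'Δl = 14.90; W sinα = -8.0
Slice 2: Δl = 3.2/cos(-6.0°) = 3.218 m; N'_2 = 252·cos(-6.0°) = 250.6; c'Δl = 32.82; W sinα = -26.3
Slice 3: Δl = 2.9/cos7.7° = 2.926 m; N'_3 = 292·cos7.7° = 289.4; c'Δl = 29.85; W sinα = 39.1
Slice 4: Δl = 2.5/cos20.2° = 2.664 m; N'_4 = 217·cos20.2° = 203.7; c'Δl = 27.17; W sinα = 74.9
Slice 5: Δl = 2.4/cos32.5° = 2.846 m; N'_5 = 149·cos32.5° = 125.7; c'Δl = 29.03; W sinα = 80.1
Slice 6: Δl = 2.1/cos45.5° = 2.996 m; N'_6 = 52·cos45.5° = 36.4; c'Δl = 30.56; W sinα = 37.1
Σc'Δl = 164.3 kN/m; ΣN' = 932.6 kN/m; ΣW sinα = 196.9 kN/m
Resisting = 164.3 + 932.6·tan32.9° = 164.3 + 603.3 = 767.6 kN/m
FS = 767.6 / 196.9 = 3.899

FS = 3.90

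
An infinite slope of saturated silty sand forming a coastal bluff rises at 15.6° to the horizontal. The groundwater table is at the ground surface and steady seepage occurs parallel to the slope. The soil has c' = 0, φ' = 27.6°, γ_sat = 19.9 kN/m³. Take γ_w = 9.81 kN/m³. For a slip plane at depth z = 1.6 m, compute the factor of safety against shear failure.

FS = 0.95

With seepage parallel to the slope and the water table at the surface, the effective normal stress on the slip plane uses the buoyant unit weight γ' = γ_sat − γ_w while the driving shear stress uses γ_sat:
FS = [c' + γ' z cos²β tanφ'] / [γ_sat z sinβ cosβ]
(For c' = 0 this reduces to FS = (γ'/γ_sat)·tanφ'/tanβ.)
γ' = 19.9 − 9.81 = 10.09 kN/m³
Numerator = 0.0 + 10.09·1.6·cos²15.6°·tan27.6° = 0.0 + 10.09·1.6·0.9277·0.5228 = 7.830 kPa
Denominator = 19.9·1.6·sin15.6°·cos15.6° = 19.9·1.6·0.2689·0.9632 = 8.247 kPa
FS = 7.830 / 8.247 = 0.949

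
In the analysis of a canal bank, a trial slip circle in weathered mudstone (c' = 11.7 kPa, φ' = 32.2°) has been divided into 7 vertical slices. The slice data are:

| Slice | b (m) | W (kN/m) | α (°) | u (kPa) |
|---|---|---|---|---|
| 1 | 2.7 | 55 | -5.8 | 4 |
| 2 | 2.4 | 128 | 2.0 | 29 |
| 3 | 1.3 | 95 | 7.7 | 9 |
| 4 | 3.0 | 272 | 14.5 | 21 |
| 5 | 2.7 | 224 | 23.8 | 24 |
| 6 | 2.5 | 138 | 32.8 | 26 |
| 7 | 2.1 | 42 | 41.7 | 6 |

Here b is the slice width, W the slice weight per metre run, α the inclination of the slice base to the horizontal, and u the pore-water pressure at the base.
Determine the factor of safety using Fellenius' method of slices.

Ordinary method of slices: FS = Σ[c'·Δl_i + (W_i cosα_i − u_i·Δl_i)·tanφ'] / Σ W_i sinα_i, with Δl_i = b_i / cosα_i.
Slice 1: Δl = 2.7/cos(-5.8°) = 2.714 m; N'_1 = 55·cos(-5.8°) − 4·2.714 = 43.9; c'Δl = 31.75; W sinα = -5.6
Slice 2: Δl = 2.4/cos2.0° = 2.401 m; N'_2 = 128·cos2.0° − 29·2.401 = 58.3; c'Δl = 28.10; W sinα = 4.5
Slice 3: Δl = 1.3/cos7.7° = 1.312 m; N'_3 = 95·cos7.7° − 9·1.312 = 82.3; c'Δl = 15.35; W sinα = 12.7
Slice 4: Δl = 3.0/cos14.5° = 3.099 m; N'_4 = 272·cos14.5° − 21·3.099 = 198.3; c'Δl = 36.25; W sinα = 68.1
Slice 5: Δl = 2.7/cos23.8° = 2.951 m; N'_5 = 224·cos23.8° − 24·2.951 = 134.1; c'Δl = 34.53; W sinα = 90.4
Slice 6: Δl = 2.5/cos32.8° = 2.974 m; N'_6 = 138·cos32.8° − 26·2.974 = 38.7; c'Δl = 34.80; W sinα = 74.8
Slice 7: Δl = 2.1/cos41.7° = 2.813 m; N'_7 = 42·cos41.7° − 6·2.813 = 14.5; c'Δl = 32.91; W sinα = 27.9
Σc'Δl = 213.7 kN/m; ΣN' = 570.0 kN/m; ΣW sinα = 272.8 kN/m
Resisting = 213.7 + 570.0·tan32.2° = 213.7 + 359.0 = 572.6 kN/m
FS = 572.6 / 272.8 = 2.099

FS = 2.10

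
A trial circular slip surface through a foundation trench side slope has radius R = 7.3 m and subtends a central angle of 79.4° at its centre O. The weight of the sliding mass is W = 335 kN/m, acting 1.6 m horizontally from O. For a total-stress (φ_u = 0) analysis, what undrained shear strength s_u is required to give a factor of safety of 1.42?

FS = s_u·L_a·R / (W·d), so s_u = FS·W·d / (L_a·R).
Arc length L_a = R·θ = 7.3·(79.4°·π/180) = 7.3·1.3858 = 10.12 m
s_u = 1.42·335·1.6 / (10.12·7.3) = 761.1 / 73.85 = 10.31 kPa

s_u = 10.3 kPa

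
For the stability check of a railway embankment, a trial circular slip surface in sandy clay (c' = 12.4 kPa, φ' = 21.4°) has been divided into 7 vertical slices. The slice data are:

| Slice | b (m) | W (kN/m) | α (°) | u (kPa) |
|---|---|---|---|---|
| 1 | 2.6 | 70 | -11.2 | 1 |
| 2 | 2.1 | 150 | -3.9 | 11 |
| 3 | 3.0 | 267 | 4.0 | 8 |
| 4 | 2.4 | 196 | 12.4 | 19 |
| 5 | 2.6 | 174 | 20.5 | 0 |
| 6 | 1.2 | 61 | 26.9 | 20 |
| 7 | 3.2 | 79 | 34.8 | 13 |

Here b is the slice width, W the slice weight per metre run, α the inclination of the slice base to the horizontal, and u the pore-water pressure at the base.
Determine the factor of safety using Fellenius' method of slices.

Ordinary method of slices: FS = Σ[c'·Δl_i + (W_i cosα_i − u_i·Δl_i)·tanφ'] / Σ W_i sinα_i, with Δl_i = b_i / cosα_i.
Slice 1: Δl = 2.6/cos(-11.2°) = 2.650 m; N'_1 = 70·cos(-11.2°) − 1·2.650 = 66.0; c'Δl = 32.87; W sinα = -13.6
Slice 2: Δl = 2.1/cos(-3.9°) = 2.105 m; N'_2 = 150·cos(-3.9°) − 11·2.105 = 126.5; c'Δl = 26.10; W sinα = -10.2
Slice 3: Δl = 3.0/cos4.0° = 3.007 m; N'_3 = 267·cos4.0° − 8·3.007 = 242.3; c'Δl = 37.29; W sinα = 18.6
Slice 4: Δl = 2.4/cos12.4° = 2.457 m; N'_4 = 196·cos12.4° − 19·2.457 = 144.7; c'Δl = 30.47; W sinα = 42.1
Slice 5: Δl = 2.6/cos20.5° = 2.776 m; N'_5 = 174·cos20.5° − 0·2.776 = 163.0; c'Δl = 34.42; W sinα = 60.9
Slice 6: Δl = 1.2/cos26.9° = 1.346 m; N'_6 = 61·cos26.9° − 20·1.346 = 27.5; c'Δl = 16.69; W sinα = 27.6
Slice 7: Δl = 3.2/cos34.8° = 3.897 m; N'_7 = 79·cos34.8° − 13·3.897 = 14.2; c'Δl = 48.32; W sinα = 45.1
Σc'Δl = 226.2 kN/m; ΣN' = 784.2 kN/m; ΣW sinα = 170.5 kN/m
Resisting = 226.2 + 784.2·tan21.4° = 226.2 + 307.3 = 533.5 kN/m
FS = 533.5 / 170.5 = 3.128

FS = 3.13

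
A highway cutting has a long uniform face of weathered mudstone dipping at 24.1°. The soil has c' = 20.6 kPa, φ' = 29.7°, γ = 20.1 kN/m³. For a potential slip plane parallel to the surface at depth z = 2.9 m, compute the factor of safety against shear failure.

FS = 2.22

For an infinite slope with a slip plane parallel to the surface (no pore pressure): FS = [c' + γz cos²β tanφ'] / [γz sinβ cosβ].
γz = 20.1·2.9 = 58.29 kN/m²
Numerator = 20.6 + 58.29·cos²24.1°·tan29.7° = 20.6 + 58.29·0.8333·0.5704 = 48.304 kPa
Denominator = 58.29·sin24.1°·cos24.1° = 58.29·0.4083·0.9128 = 21.727 kPa
FS = 48.304 / 21.727 = 2.223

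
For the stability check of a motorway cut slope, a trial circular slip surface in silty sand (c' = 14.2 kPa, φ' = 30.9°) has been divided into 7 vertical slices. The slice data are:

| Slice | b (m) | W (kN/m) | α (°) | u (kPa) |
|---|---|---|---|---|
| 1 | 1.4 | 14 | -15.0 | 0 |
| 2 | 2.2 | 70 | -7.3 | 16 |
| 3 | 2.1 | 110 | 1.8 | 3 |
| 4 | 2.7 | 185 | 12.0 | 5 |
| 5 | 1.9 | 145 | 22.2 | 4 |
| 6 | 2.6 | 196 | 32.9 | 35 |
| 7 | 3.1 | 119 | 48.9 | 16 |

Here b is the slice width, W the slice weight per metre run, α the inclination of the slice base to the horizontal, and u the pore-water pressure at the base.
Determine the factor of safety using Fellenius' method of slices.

Ordinary method of slices: FS = Σ[c'·Δl_i + (W_i cosα_i − u_i·Δl_i)·tanφ'] / Σ W_i sinα_i, with Δl_i = b_i / cosα_i.
Slice 1: Δl = 1.4/cos(-15.0°) = 1.449 m; N'_1 = 14·cos(-15.0°) − 0·1.449 = 13.5; c'Δl = 20.58; W sinα = -3.6
Slice 2: Δl = 2.2/cos(-7.3°) = 2.218 m; N'_2 = 70·cos(-7.3°) − 16·2.218 = 33.9; c'Δl = 31.50; W sinα = -8.9
Slice 3: Δl = 2.1/cos1.8° = 2.101 m; N'_3 = 110·cos1.8° − 3·2.101 = 103.6; c'Δl = 29.83; W sinα = 3.5
Slice 4: Δl = 2.7/cos12.0° = 2.760 m; N'_4 = 185·cos12.0° − 5·2.760 = 167.2; c'Δl = 39.20; W sinα = 38.5
Slice 5: Δl = 1.9/cos22.2° = 2.052 m; N'_5 = 145·cos22.2° − 4·2.052 = 126.0; c'Δl = 29.14; W sinα = 54.8
Slice 6: Δl = 2.6/cos32.9° = 3.097 m; N'_6 = 196·cos32.9° − 35·3.097 = 56.2; c'Δl = 43.97; W sinα = 106.5
Slice 7: Δl = 3.1/cos48.9° = 4.716 m; N'_7 = 119·cos48.9° − 16·4.716 = 2.8; c'Δl = 66.96; W sinα = 89.7
Σc'Δl = 261.2 kN/m; ΣN' = 503.3 kN/m; ΣW sinα = 280.3 kN/m
Resisting = 261.2 + 503.3·tan30.9° = 261.2 + 301.2 = 562.4 kN/m
FS = 562.4 / 280.3 = 2.006

FS = 2.01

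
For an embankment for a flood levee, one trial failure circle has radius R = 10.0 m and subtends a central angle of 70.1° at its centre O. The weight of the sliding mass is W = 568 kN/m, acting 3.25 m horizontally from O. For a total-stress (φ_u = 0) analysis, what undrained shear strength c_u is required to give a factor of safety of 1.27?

c_u = 19.2 kPa

FS = c_u·L_a·R / (W·d), so c_u = FS·W·d / (L_a·R).
Arc length L_a = R·θ = 10.0·(70.1°·π/180) = 10.0·1.2235 = 12.23 m
c_u = 1.27·568·3.25 / (12.23·10.0) = 2344.4 / 122.35 = 19.16 kPa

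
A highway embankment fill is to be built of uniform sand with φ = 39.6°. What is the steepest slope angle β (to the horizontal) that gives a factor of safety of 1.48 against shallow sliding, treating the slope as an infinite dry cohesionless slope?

For an infinite dry cohesionless slope FS = tanφ/tanβ, so tanβ = tanφ / FS.
tanβ = tan39.6° / 1.48 = 0.8273 / 1.48 = 0.5590
β = arctan(0.5590) = 29.20°

β = 29.2°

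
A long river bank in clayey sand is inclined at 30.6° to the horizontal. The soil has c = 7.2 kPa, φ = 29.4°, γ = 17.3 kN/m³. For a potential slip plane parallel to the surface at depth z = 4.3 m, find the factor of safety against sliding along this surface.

For an infinite slope with a slip plane parallel to the surface (no pore pressure): FS = [c + γz cos²β tanφ] / [γz sinβ cosβ].
γz = 17.3·4.3 = 74.39 kN/m²
Numerator = 7.2 + 74.39·cos²30.6°·tan29.4° = 7.2 + 74.39·0.7409·0.5635 = 38.255 kPa
Denominator = 74.39·sin30.6°·cos30.6° = 74.39·0.5090·0.8607 = 32.594 kPa
FS = 38.255 / 32.594 = 1.174

FS = 1.17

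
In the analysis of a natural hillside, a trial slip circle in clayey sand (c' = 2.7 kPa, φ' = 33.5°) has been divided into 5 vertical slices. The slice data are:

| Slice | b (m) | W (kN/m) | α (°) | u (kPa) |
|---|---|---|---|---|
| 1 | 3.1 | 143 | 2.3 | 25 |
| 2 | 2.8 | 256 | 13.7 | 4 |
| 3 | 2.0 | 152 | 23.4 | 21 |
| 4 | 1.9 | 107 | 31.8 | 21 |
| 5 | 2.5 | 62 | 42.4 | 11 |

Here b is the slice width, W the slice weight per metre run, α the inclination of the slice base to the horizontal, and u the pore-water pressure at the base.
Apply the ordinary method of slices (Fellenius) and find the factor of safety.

Ordinary method of slices: FS = Σ[c'·Δl_i + (W_i cosα_i − u_i·Δl_i)·tanφ'] / Σ W_i sinα_i, with Δl_i = b_i / cosα_i.
Slice 1: Δl = 3.1/cos2.3° = 3.102 m; N'_1 = 143·cos2.3° − 25·3.102 = 65.3; c'Δl = 8.38; W sinα = 5.7
Slice 2: Δl = 2.8/cos13.7° = 2.882 m; N'_2 = 256·cos13.7° − 4·2.882 = 237.2; c'Δl = 7.78; W sinα = 60.6
Slice 3: Δl = 2.0/cos23.4° = 2.179 m; N'_3 = 152·cos23.4° − 21·2.179 = 93.7; c'Δl = 5.88; W sinα = 60.4
Slice 4: Δl = 1.9/cos31.8° = 2.236 m; N'_4 = 107·cos31.8° − 21·2.236 = 44.0; c'Δl = 6.04; W sinα = 56.4
Slice 5: Δl = 2.5/cos42.4° = 3.385 m; N'_5 = 62·cos42.4° − 11·3.385 = 8.5; c'Δl = 9.14; W sinα = 41.8
Σc'Δl = 37.2 kN/m; ΣN' = 448.8 kN/m; ΣW sinα = 224.9 kN/m
Resisting = 37.2 + 448.8·tan33.5° = 37.2 + 297.0 = 334.3 kN/m
FS = 334.3 / 224.9 = 1.486

FS = 1.49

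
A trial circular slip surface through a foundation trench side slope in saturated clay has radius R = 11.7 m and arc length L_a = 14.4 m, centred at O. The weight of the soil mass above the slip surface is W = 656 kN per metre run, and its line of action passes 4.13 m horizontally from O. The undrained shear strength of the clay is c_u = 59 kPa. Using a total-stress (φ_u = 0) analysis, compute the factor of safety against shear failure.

Taking moments about the centre O, the resisting moment is provided by the undrained shear strength acting along the arc:
M_R = c_u·L_a·R = 59·14.40·11.7 = 9940.3 kN·m/m
M_D = W·d = 656·4.13 = 2709.3 kN·m/m
FS = M_R / M_D = 9940.3 / 2709.3 = 3.669

FS = 3.67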